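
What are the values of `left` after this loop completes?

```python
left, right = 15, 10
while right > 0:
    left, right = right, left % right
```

GCD of 15 and 10
`left` takes the values: 15 → 10 → 5

Answer: 5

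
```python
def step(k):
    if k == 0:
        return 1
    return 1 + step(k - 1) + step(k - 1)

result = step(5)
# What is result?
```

step(k) = 1 + 2·step(k-1), step(0)=1. Closed form: (1+1)·2^5 - 1 = 63.

Answer: 63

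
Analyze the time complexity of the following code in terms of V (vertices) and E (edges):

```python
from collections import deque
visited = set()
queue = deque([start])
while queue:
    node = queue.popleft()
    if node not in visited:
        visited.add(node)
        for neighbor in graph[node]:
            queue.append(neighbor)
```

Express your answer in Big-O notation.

This is Breadth-first search on a graph. Time complexity: O(V + E).

Answer: O(V + E)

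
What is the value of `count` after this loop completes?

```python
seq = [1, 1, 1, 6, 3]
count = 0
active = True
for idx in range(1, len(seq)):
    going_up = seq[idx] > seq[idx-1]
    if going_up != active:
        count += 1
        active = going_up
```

Count direction changes in [1, 1, 1, 6, 3]
`count` takes the values: 0 → 1 → 2 → 3

Answer: 3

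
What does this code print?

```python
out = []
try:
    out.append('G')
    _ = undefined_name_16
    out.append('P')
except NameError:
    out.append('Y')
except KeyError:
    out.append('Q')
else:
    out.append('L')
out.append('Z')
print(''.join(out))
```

Execution trace: 'G' (try body) → 'Y' (except NameError) → 'Z' (after the try/except). Output: GYZ

Answer: GYZ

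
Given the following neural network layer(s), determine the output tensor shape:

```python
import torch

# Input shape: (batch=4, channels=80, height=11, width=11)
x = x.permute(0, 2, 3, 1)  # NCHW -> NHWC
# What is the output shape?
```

Input: (4, 80, 11, 11) -> Output: (4, 11, 11, 80)

Answer: (4, 11, 11, 80)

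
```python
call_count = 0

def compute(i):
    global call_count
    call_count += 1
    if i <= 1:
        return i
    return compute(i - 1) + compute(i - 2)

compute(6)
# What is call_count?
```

Calls(i) = 1 + Calls(i-1) + Calls(i-2); Calls(0)=Calls(1)=1. For i=6 this gives 25.

Answer: 25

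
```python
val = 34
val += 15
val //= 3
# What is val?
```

Trace:
`val = 34` → val = 34
`val += 15` → val = 49
`val //= 3` → val = 16
So val = 16

Answer: 16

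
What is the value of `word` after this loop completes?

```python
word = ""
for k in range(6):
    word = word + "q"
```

Repeat 'q' 6 times
`word` takes the values: "" → "q" → "qq" → "qqq" → "qqqq" → "qqqqq" → "qqqqqq"

Answer: "qqqqqq"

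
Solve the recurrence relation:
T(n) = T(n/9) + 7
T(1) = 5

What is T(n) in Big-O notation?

Each step divides n by 9 and adds 7. After log_9(n) steps we reach T(1)=5. So T(n) = 7·log_9(n) + 5 = O(log n).

Answer: O(log n)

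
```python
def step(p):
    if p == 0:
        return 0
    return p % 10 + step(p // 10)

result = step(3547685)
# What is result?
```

Sum of digits of 3547685: 5 + 8 + 6 + 7 + 4 + 5 + 3 = 38

Answer: 38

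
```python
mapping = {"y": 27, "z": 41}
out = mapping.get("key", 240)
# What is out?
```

Trace:
`mapping = {"y": 27, "z": 41}` → mapping = {'y': 27, 'z': 41}
`out = mapping.get("key", 240)` → out = 240
So out = 240

Answer: 240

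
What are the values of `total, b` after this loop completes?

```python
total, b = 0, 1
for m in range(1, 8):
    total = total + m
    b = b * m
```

Sum and factorial of 1 to 7
`total, b` takes the values: (0, 1) → (1, 1) → (3, 1) → (3, 2) → (6, 2) → (6, 6) → (10, 6) → (10, 24) → (15, 24) → (15, 120) → (21, 120) → (21, 720) → (28, 720) → (28, 5040)

Answer: 28, 5040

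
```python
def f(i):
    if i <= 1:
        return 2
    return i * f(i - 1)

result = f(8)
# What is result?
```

f(8) = 8 * 7 * 6 * 5 * 4 * 3 * 2 * 2 = 80640

Answer: 80640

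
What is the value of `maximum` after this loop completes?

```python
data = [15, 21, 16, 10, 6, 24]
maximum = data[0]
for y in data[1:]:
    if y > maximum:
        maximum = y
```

Maximum of [15, 21, 16, 10, 6, 24]
`maximum` takes the values: 15 → 21 → 24

Answer: 24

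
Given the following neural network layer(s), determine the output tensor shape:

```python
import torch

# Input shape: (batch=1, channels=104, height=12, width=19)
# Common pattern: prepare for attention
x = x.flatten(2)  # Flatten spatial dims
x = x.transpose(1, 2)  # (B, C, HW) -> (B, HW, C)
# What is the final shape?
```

Input: (1, 104, 12, 19) -> after flatten(2): (1, 104, 228) -> Output: (1, 228, 104)

Answer: (1, 228, 104)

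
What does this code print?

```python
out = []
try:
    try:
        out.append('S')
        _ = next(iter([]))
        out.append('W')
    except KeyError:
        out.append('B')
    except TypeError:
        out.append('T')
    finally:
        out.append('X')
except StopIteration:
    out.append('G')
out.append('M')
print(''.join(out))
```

Execution trace: 'S' (try body) → 'X' (finally) → 'G' (outer except StopIteration) → 'M' (after the try/except). Output: SXGM

Answer: SXGM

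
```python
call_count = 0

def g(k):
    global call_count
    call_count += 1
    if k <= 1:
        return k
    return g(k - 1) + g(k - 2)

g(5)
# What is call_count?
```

Calls(k) = 1 + Calls(k-1) + Calls(k-2); Calls(0)=Calls(1)=1. For k=5 this gives 15.

Answer: 15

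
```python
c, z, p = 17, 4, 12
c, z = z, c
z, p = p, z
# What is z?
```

Trace:
`c, z, p = 17, 4, 12` → c = 17; z = 4; p = 12
`c, z = z, c` → c = 4; z = 17
`z, p = p, z` → z = 12; p = 17
So z = 12

Answer: 12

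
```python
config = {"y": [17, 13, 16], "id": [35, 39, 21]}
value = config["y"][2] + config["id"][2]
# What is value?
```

Trace:
`config = {"y": [17, 13, 16], "id": [35, 39, 21]}` → config = {'y': [17, 13, 16], 'id': [35, 39, 21]}
`value = config["y"][2] + config["id"][2]` → value = 37
So value = 37

Answer: 37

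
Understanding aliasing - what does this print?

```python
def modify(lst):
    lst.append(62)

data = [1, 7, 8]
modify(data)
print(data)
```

Key concept: function modifies passed list.
Step by step:
`data = [1, 7, 8]` → data = [1, 7, 8]
`modify(data)` → data = [1, 7, 8, 62]
`print(data)` → prints [1, 7, 8, 62]

Answer: [1, 7, 8, 62]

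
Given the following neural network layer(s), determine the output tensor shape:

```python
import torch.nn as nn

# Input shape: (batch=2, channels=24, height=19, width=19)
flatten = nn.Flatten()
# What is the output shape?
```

Input: (2, 24, 19, 19) -> Output: (2, 8664)

Answer: (2, 8664)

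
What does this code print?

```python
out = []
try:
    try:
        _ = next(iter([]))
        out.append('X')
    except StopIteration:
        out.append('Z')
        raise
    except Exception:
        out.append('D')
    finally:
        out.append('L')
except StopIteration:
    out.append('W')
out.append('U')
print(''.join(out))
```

Execution trace: 'Z' (except StopIteration) → 'L' (finally) → 'W' (outer except StopIteration) → 'U' (after the try/except). Output: ZLWU

Answer: ZLWU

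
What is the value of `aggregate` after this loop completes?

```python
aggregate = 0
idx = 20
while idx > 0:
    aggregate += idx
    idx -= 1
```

Sum 20 down to 1
`aggregate` takes the values: 0 → 20 → 39 → 57 → 74 → 90 → 105 → 119 → 132 → 144 → 155 → 165 → 174 → 182 → 189 → 195 → 200 → 204 → 207 → 209 → 210

Answer: 210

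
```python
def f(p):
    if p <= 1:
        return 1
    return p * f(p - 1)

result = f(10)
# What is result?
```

f(10) = 10 * 9 * 8 * 7 * 6 * 5 * 4 * 3 * 2 * 1 = 3628800

Answer: 3628800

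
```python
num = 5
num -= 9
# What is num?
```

Trace:
`num = 5` → num = 5
`num -= 9` → num = -4
So num = -4

Answer: -4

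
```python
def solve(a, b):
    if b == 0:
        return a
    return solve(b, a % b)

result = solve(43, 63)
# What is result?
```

solve(43, 63) -> solve(63, 43) -> solve(43, 20) -> solve(20, 3) -> solve(3, 2) -> solve(2, 1) -> solve(1, 0) -> 1

Answer: 1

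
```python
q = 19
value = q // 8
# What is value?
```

Trace:
`q = 19` → q = 19
`value = q // 8` → value = 2
So value = 2

Answer: 2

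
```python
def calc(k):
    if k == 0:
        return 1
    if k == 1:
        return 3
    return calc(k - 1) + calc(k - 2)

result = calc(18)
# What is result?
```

Build up from base cases: calc(0)=1, calc(1)=3, calc(2)=4, calc(3)=7, calc(4)=11, calc(5)=18, calc(6)=29, ..., calc(18)=9349

Answer: 9349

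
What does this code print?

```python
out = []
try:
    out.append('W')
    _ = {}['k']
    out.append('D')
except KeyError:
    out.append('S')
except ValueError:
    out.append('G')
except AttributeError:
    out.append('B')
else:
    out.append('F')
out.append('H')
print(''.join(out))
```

Execution trace: 'W' (try body) → 'S' (except KeyError) → 'H' (after the try/except). Output: WSH

Answer: WSH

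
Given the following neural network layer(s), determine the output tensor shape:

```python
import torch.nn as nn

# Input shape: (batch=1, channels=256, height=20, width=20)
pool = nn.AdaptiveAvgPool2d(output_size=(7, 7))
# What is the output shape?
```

Input: (1, 256, 20, 20) -> Output: (1, 256, 7, 7)

Answer: (1, 256, 7, 7)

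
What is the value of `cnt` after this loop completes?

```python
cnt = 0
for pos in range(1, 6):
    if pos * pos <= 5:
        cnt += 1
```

Count numbers where pos² ≤ 5
`cnt` takes the values: 0 → 1 → 2

Answer: 2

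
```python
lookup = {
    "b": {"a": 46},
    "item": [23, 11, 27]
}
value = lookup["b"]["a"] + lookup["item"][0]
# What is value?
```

Trace:
`lookup = { ...` → lookup = {'b': {'a': 46}, 'item': [23, 11, 27]}
`value = lookup["b"]["a"] + lookup["item"][0]` → value = 69
So value = 69

Answer: 69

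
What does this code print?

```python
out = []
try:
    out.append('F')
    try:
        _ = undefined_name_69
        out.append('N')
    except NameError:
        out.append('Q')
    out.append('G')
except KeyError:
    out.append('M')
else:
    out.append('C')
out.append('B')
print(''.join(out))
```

Execution trace: 'F' (try body) → 'Q' (inner except NameError) → 'G' (try body, no exception) → 'C' (else) → 'B' (after the try/except). Output: FQGCB

Answer: FQGCB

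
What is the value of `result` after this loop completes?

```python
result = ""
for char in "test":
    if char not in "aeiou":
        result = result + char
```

Remove vowels from 'test'
`result` takes the values: "" → "t" → "ts" → "tst"

Answer: "tst"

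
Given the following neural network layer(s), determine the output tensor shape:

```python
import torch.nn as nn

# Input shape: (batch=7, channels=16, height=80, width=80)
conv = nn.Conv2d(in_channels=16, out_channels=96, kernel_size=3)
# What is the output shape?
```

Input: (7, 16, 80, 80) -> Output: (7, 96, 78, 78)

Answer: (7, 96, 78, 78)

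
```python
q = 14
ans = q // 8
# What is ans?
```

Trace:
`q = 14` → q = 14
`ans = q // 8` → ans = 1
So ans = 1

Answer: 1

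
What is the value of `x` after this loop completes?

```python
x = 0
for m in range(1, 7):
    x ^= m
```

XOR of 1 to 6
`x` takes the values: 0 → 1 → 3 → 0 → 4 → 1 → 7

Answer: 7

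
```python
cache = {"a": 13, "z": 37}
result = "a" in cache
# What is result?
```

Trace:
`cache = {"a": 13, "z": 37}` → cache = {'a': 13, 'z': 37}
`result = "a" in cache` → result = True
So result = True

Answer: True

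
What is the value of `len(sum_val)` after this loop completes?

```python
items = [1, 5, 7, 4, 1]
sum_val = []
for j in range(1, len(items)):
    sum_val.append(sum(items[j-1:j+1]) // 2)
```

Number of 2-element averages
`sum_val` takes the values: [] → [3] → [3, 6] → [3, 6, 5] → [3, 6, 5, 2]
So `len(sum_val)` = 4

Answer: 4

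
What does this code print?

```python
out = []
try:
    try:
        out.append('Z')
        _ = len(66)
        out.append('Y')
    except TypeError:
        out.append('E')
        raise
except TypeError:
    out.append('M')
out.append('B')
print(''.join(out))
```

Execution trace: 'Z' (inner try body) → 'E' (inner except TypeError) → 'M' (outer except TypeError) → 'B' (after the try/except). Output: ZEMB

Answer: ZEMB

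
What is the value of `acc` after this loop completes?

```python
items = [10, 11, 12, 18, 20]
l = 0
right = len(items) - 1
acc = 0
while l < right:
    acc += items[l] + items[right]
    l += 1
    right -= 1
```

Sum of pairs from ends
`acc` takes the values: 0 → 30 → 59

Answer: 59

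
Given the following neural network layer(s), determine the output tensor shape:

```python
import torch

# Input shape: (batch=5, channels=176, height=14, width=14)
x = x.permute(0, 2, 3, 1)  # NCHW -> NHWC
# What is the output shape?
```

Input: (5, 176, 14, 14) -> Output: (5, 14, 14, 176)

Answer: (5, 14, 14, 176)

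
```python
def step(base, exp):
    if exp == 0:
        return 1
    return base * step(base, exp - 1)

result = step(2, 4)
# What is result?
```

step(2, 4) = 2 * 2 * 2 * 2 = 16

Answer: 16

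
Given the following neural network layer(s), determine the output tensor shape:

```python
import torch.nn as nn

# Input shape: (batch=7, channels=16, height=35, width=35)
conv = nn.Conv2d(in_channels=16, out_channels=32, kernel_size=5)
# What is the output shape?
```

Input: (7, 16, 35, 35) -> Output: (7, 32, 31, 31)

Answer: (7, 32, 31, 31)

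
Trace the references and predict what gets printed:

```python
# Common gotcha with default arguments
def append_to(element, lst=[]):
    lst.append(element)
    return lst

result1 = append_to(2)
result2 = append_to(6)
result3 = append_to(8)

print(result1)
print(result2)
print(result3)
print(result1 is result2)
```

Key concept: mutable default argument gotcha.
Step by step:
`result1 = append_to(2)` → result1 = [2]
`result2 = append_to(6)` → result1 = [2, 6] (same object as result2); result2 = [2, 6] (same object as result1)
`result3 = append_to(8)` → result1 = [2, 6, 8] (same object as result2, result3); result2 = [2, 6, 8] (same object as result1, result3); result3 = [2, 6, 8] (same object as result1, result2)
`print(result1)` → prints [2, 6, 8]
`print(result2)` → prints [2, 6, 8]
`print(result3)` → prints [2, 6, 8]
`print(result1 is result2)` → prints True

Answer:
[2, 6, 8]
[2, 6, 8]
[2, 6, 8]
True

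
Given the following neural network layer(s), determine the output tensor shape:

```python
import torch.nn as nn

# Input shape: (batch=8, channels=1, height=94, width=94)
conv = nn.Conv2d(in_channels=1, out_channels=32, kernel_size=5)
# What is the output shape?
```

Input: (8, 1, 94, 94) -> Output: (8, 32, 90, 90)

Answer: (8, 32, 90, 90)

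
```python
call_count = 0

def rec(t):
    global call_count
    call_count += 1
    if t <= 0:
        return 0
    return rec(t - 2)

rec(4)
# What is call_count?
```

Linear recursion stepping by 2: 3 calls from t=4 down to ≤0.

Answer: 3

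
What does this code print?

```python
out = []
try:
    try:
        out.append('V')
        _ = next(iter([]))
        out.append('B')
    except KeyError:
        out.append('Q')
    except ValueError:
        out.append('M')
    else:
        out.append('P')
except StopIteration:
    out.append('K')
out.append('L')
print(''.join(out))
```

Execution trace: 'V' (try body) → 'K' (outer except StopIteration) → 'L' (after the try/except). Output: VKL

Answer: VKL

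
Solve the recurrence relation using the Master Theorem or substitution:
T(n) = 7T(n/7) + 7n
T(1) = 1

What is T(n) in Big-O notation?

By Master Theorem: a=7, b=7, f(n)=7n. Since log_7(7) = 1 and f(n) = Θ(n^1), Case 2 applies. T(n) = O(n log n).

Answer: O(n log n)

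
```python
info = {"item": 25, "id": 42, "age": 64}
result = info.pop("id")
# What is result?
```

Trace:
`info = {"item": 25, "id": 42, "age": 64}` → info = {'item': 25, 'id': 42, 'age': 64}
`result = info.pop("id")` → info = {'item': 25, 'age': 64}; result = 42
So result = 42

Answer: 42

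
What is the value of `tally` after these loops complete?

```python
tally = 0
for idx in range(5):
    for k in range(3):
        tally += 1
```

5 * 3 = 15
`tally` takes the values: 0 → 1 → 2 → 3 → 4 → 5 → 6 → 7 → 8 → 9 → 10 → 11 → 12 → 13 → 14 → 15

Answer: 15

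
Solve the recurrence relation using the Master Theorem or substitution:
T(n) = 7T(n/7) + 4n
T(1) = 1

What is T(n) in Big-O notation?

By Master Theorem: a=7, b=7, f(n)=4n. Since log_7(7) = 1 and f(n) = Θ(n^1), Case 2 applies. T(n) = O(n log n).

Answer: O(n log n)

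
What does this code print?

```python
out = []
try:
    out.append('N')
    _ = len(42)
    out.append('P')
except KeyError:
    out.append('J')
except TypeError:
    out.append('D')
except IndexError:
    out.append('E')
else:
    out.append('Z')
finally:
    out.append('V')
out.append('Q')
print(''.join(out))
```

Execution trace: 'N' (try body) → 'D' (except TypeError) → 'V' (finally) → 'Q' (after the try/except). Output: NDVQ

Answer: NDVQ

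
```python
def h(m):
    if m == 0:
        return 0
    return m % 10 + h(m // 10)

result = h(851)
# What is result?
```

Sum of digits of 851: 1 + 5 + 8 = 14

Answer: 14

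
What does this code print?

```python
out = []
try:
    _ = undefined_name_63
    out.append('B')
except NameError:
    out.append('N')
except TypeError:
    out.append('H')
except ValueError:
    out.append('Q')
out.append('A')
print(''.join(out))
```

Execution trace: 'N' (except NameError) → 'A' (after the try/except). Output: NA

Answer: NA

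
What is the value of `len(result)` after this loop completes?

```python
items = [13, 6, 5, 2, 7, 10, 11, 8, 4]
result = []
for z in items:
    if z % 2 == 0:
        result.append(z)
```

Count even numbers in [13, 6, 5, 2, 7, 10, 11, 8, 4]
`result` takes the values: [] → [6] → [6, 2] → [6, 2, 10] → [6, 2, 10, 8] → [6, 2, 10, 8, 4]
So `len(result)` = 5

Answer: 5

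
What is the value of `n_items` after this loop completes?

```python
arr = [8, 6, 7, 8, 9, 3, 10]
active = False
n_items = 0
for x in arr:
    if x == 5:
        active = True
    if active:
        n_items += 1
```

Count elements after first 5 in [8, 6, 7, 8, 9, 3, 10]
`n_items` takes the values: 0

Answer: 0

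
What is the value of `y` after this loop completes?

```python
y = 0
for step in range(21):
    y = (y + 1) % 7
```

Increment mod 7, 21 times = 0
`y` takes the values: 0 → 1 → 2 → 3 → 4 → 5 → 6 → 0 → 1 → 2 → 3 → 4 → 5 → 6 → 0 → 1 → 2 → 3 → 4 → 5 → 6 → 0

Answer: 0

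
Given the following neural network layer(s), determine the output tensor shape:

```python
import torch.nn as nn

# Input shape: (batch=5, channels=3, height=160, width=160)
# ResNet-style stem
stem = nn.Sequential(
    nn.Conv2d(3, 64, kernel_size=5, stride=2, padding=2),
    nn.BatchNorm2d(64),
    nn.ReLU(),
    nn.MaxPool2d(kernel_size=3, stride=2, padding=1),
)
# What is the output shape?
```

Input: (5, 3, 160, 160) -> after Conv2d 5x5 stride=2: (5, 64, 80, 80) -> Output: (5, 64, 40, 40)

Answer: (5, 64, 40, 40)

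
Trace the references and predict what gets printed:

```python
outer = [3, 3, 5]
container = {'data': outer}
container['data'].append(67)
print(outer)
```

Key concept: dict holds reference to list.
Step by step:
`outer = [3, 3, 5]` → outer = [3, 3, 5]
`container = {'data': outer}` → container = {'data': [3, 3, 5]}
`container['data'].append(67)` → outer = [3, 3, 5, 67]; container = {'data': [3, 3, 5, 67]}
`print(outer)` → prints [3, 3, 5, 67]

Answer: [3, 3, 5, 67]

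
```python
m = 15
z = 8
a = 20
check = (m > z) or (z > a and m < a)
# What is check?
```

Trace:
`m = 15` → m = 15
`z = 8` → z = 8
`a = 20` → a = 20
`check = (m > z) or (z > a and m < a)` → check = True
So check = True

Answer: True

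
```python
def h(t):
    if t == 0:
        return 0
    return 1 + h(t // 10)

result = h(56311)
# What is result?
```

Count of digits of 56311: 5

Answer: 5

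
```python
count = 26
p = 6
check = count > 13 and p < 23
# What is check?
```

Trace:
`count = 26` → count = 26
`p = 6` → p = 6
`check = count > 13 and p < 23` → check = True
So check = True

Answer: True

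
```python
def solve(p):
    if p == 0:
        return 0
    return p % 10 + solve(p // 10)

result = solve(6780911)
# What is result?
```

Sum of digits of 6780911: 1 + 1 + 9 + 0 + 8 + 7 + 6 = 32

Answer: 32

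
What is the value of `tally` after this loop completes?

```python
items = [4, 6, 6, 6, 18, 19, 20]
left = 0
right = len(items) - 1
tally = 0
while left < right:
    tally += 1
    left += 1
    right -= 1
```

Iterations until pointers meet (list length 7)
`tally` takes the values: 0 → 1 → 2 → 3

Answer: 3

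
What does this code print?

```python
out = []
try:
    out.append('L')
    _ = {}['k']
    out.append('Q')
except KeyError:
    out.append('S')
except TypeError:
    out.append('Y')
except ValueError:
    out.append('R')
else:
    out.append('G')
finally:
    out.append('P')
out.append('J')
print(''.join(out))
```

Execution trace: 'L' (try body) → 'S' (except KeyError) → 'P' (finally) → 'J' (after the try/except). Output: LSPJ

Answer: LSPJ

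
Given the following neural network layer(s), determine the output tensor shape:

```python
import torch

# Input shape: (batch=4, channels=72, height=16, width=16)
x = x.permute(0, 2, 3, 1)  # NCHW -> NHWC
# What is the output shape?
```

Input: (4, 72, 16, 16) -> Output: (4, 16, 16, 72)

Answer: (4, 16, 16, 72)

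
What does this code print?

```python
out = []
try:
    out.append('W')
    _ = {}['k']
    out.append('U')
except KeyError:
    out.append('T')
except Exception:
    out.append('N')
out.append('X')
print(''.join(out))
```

Execution trace: 'W' (try body) → 'T' (except KeyError) → 'X' (after the try/except). Output: WTX

Answer: WTX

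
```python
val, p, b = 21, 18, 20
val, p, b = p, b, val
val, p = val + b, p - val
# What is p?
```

Trace:
`val, p, b = 21, 18, 20` → val = 21; p = 18; b = 20
`val, p, b = p, b, val` → val = 18; p = 20; b = 21
`val, p = val + b, p - val` → val = 39; p = 2
So p = 2

Answer: 2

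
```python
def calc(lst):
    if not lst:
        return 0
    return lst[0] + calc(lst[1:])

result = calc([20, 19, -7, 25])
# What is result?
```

20 + 19 + (-7) + 25 + 0 = 57

Answer: 57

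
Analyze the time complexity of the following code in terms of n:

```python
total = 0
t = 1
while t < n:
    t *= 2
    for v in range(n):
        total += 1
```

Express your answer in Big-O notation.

Each loop level contributes: log n × n. Multiplying the contributions gives O(n log n).

Answer: O(n log n)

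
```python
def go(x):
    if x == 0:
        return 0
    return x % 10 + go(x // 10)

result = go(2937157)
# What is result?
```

Sum of digits of 2937157: 7 + 5 + 1 + 7 + 3 + 9 + 2 = 34

Answer: 34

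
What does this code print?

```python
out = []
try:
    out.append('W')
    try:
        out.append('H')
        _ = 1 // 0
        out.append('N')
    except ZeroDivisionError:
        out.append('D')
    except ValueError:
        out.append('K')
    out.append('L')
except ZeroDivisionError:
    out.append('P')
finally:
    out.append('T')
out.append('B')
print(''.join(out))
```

Execution trace: 'W' (try body) → 'H' (inner try body) → 'D' (inner except ZeroDivisionError) → 'L' (try body, no exception) → 'T' (finally) → 'B' (after the try/except). Output: WHDLTB

Answer: WHDLTB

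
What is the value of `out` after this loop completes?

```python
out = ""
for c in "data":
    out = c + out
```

Reverse 'data'
`out` takes the values: "" → "d" → "ad" → "tad" → "atad"

Answer: "atad"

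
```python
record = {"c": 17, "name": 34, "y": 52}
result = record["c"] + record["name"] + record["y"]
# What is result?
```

Trace:
`record = {"c": 17, "name": 34, "y": 52}` → record = {'c': 17, 'name': 34, 'y': 52}
`result = record["c"] + record["name"] + record["y"]` → result = 103
So result = 103

Answer: 103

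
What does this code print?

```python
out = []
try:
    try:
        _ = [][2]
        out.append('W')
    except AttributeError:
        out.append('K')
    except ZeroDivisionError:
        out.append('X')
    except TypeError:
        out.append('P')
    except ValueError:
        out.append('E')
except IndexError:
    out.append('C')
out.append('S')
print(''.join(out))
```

Execution trace: 'C' (outer except IndexError) → 'S' (after the try/except). Output: CS

Answer: CS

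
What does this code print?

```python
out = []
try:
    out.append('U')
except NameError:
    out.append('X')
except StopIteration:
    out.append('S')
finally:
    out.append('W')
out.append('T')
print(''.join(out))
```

Execution trace: 'U' (try body, no exception) → 'W' (finally) → 'T' (after the try/except). Output: UWT

Answer: UWT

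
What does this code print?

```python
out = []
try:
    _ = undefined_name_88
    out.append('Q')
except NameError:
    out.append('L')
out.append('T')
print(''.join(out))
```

Execution trace: 'L' (except NameError) → 'T' (after the try/except). Output: LT

Answer: LT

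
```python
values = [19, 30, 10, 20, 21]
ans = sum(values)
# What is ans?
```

Trace:
`values = [19, 30, 10, 20, 21]` → values = [19, 30, 10, 20, 21]
`ans = sum(values)` → ans = 100
So ans = 100

Answer: 100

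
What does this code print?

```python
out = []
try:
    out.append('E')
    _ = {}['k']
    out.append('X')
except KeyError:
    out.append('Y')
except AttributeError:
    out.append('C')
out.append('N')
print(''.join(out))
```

Execution trace: 'E' (try body) → 'Y' (except KeyError) → 'N' (after the try/except). Output: EYN

Answer: EYN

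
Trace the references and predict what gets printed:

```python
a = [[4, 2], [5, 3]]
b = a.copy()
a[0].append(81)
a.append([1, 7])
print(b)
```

Key concept: shallow copy with nested lists.
Step by step:
`a = [[4, 2], [5, 3]]` → a = [[4, 2], [5, 3]]
`b = a.copy()` → b = [[4, 2], [5, 3]]
`a[0].append(81)` → a = [[4, 2, 81], [5, 3]]; b = [[4, 2, 81], [5, 3]]
`a.append([1, 7])` → a = [[4, 2, 81], [5, 3], [1, 7]]
`print(b)` → prints [[4, 2, 81], [5, 3]]

Answer: [[4, 2, 81], [5, 3]]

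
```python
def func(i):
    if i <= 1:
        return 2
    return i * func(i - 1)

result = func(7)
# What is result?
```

func(7) = 7 * 6 * 5 * 4 * 3 * 2 * 2 = 10080

Answer: 10080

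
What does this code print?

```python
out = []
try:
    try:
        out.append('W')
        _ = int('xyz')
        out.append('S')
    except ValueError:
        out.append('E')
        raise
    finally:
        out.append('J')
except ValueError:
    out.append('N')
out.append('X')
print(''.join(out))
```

Execution trace: 'W' (inner try body) → 'E' (inner except ValueError) → 'J' (inner finally) → 'N' (outer except ValueError) → 'X' (after the try/except). Output: WEJNX

Answer: WEJNX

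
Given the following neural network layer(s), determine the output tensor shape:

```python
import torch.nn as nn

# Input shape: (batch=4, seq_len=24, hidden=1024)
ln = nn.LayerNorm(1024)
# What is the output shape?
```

Input: (4, 24, 1024) -> Output: (4, 24, 1024)

Answer: (4, 24, 1024)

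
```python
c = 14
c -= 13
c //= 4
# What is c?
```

Trace:
`c = 14` → c = 14
`c -= 13` → c = 1
`c //= 4` → c = 0
So c = 0

Answer: 0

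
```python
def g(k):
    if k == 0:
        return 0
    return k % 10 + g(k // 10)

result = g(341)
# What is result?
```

Sum of digits of 341: 1 + 4 + 3 = 8

Answer: 8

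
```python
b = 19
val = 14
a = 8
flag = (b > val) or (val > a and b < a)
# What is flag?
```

Trace:
`b = 19` → b = 19
`val = 14` → val = 14
`a = 8` → a = 8
`flag = (b > val) or (val > a and b < a)` → flag = True
So flag = True

Answer: True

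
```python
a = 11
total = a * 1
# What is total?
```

Trace:
`a = 11` → a = 11
`total = a * 1` → total = 11
So total = 11

Answer: 11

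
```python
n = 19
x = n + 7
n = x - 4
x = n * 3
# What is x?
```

Trace:
`n = 19` → n = 19
`x = n + 7` → x = 26
`n = x - 4` → n = 22
`x = n * 3` → x = 66
So x = 66

Answer: 66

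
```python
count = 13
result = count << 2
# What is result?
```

Trace:
`count = 13` → count = 13
`result = count << 2` → result = 52
So result = 52

Answer: 52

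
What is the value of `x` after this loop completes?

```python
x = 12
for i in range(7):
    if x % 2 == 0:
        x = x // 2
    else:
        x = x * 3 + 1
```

Collatz-style transformation from 12
`x` takes the values: 12 → 6 → 3 → 10 → 5 → 16 → 8 → 4

Answer: 4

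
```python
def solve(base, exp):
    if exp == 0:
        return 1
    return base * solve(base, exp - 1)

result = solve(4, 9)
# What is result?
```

solve(4, 9) = 4 * 4 * 4 * 4 * 4 * 4 * 4 * 4 * 4 = 262144

Answer: 262144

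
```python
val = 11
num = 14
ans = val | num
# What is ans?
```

Trace:
`val = 11` → val = 11
`num = 14` → num = 14
`ans = val | num` → ans = 15
So ans = 15

Answer: 15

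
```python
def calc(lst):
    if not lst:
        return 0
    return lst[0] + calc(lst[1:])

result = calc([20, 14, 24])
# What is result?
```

20 + 14 + 24 + 0 = 58

Answer: 58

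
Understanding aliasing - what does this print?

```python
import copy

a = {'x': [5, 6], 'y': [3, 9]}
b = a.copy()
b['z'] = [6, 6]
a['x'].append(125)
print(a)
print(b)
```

Key concept: shallow copy of dict with mutable values.
Step by step:
`a = {'x': [5, 6], 'y': [3, 9]}` → a = {'x': [5, 6], 'y': [3, 9]}
`b = a.copy()` → b = {'x': [5, 6], 'y': [3, 9]}
`b['z'] = [6, 6]` → b = {'x': [5, 6], 'y': [3, 9], 'z': [6, 6]}
`a['x'].append(125)` → a = {'x': [5, 6, 125], 'y': [3, 9]}; b = {'x': [5, 6, 125], 'y': [3, 9], 'z': [6, 6]}
`print(a)` → prints {'x': [5, 6, 125], 'y': [3, 9]}
`print(b)` → prints {'x': [5, 6, 125], 'y': [3, 9], 'z': [6, 6]}

Answer:
{'x': [5, 6, 125], 'y': [3, 9]}
{'x': [5, 6, 125], 'y': [3, 9], 'z': [6, 6]}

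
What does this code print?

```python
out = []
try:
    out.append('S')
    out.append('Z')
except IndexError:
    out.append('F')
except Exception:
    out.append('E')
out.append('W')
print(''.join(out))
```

Execution trace: 'S' (try body) → 'Z' (try body, no exception) → 'W' (after the try/except). Output: SZW

Answer: SZW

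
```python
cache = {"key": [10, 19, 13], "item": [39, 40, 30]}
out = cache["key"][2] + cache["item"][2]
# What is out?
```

Trace:
`cache = {"key": [10, 19, 13], "item": [39, 40, 30]}` → cache = {'key': [10, 19, 13], 'item': [39, 40, 30]}
`out = cache["key"][2] + cache["item"][2]` → out = 43
So out = 43

Answer: 43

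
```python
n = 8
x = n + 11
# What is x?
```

Trace:
`n = 8` → n = 8
`x = n + 11` → x = 19
So x = 19

Answer: 19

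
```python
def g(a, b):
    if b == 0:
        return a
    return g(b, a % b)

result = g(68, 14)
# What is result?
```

g(68, 14) -> g(14, 12) -> g(12, 2) -> g(2, 0) -> 2

Answer: 2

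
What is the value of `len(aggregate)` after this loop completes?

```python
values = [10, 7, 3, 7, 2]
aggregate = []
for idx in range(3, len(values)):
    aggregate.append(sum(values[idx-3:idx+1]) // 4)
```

Number of 4-element averages
`aggregate` takes the values: [] → [6] → [6, 4]
So `len(aggregate)` = 2

Answer: 2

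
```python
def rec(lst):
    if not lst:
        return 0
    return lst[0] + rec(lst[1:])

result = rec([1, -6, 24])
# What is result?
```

1 + (-6) + 24 + 0 = 19

Answer: 19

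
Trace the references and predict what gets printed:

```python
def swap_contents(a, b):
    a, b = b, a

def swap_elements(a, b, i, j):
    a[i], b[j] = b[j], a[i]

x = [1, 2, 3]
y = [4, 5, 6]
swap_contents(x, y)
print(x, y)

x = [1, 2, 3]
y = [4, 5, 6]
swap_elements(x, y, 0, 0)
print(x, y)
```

Key concept: parameter rebinding vs mutation.
Step by step:
`x = [1, 2, 3]` → x = [1, 2, 3]
`y = [4, 5, 6]` → y = [4, 5, 6]
`swap_contents(x, y)` → no visible change to tracked variables
`print(x, y)` → prints [1, 2, 3] [4, 5, 6]
`x = [1, 2, 3]` → x = [1, 2, 3]
`y = [4, 5, 6]` → y = [4, 5, 6]
`swap_elements(x, y, 0, 0)` → x = [4, 2, 3]; y = [1, 5, 6]
`print(x, y)` → prints [4, 2, 3] [1, 5, 6]

Answer:
[1, 2, 3] [4, 5, 6]
[4, 2, 3] [1, 5, 6]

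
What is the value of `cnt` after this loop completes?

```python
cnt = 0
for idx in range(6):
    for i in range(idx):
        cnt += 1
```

Triangle number: 0+1+2+...+5
`cnt` takes the values: 0 → 1 → 2 → 3 → 4 → 5 → 6 → 7 → 8 → 9 → 10 → 11 → 12 → 13 → 14 → 15

Answer: 15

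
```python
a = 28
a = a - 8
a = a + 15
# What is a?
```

Trace:
`a = 28` → a = 28
`a = a - 8` → a = 20
`a = a + 15` → a = 35
So a = 35

Answer: 35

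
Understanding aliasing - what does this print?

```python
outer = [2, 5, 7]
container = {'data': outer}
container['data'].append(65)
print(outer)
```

Key concept: dict holds reference to list.
Step by step:
`outer = [2, 5, 7]` → outer = [2, 5, 7]
`container = {'data': outer}` → container = {'data': [2, 5, 7]}
`container['data'].append(65)` → outer = [2, 5, 7, 65]; container = {'data': [2, 5, 7, 65]}
`print(outer)` → prints [2, 5, 7, 65]

Answer: [2, 5, 7, 65]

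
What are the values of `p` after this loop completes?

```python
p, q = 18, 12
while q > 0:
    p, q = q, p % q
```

GCD of 18 and 12
`p` takes the values: 18 → 12 → 6

Answer: 6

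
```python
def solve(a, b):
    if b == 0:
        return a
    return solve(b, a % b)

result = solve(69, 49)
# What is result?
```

solve(69, 49) -> solve(49, 20) -> solve(20, 9) -> solve(9, 2) -> solve(2, 1) -> solve(1, 0) -> 1

Answer: 1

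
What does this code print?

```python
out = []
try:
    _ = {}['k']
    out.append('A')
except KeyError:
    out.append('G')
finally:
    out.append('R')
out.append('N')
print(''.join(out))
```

Execution trace: 'G' (except KeyError) → 'R' (finally) → 'N' (after the try/except). Output: GRN

Answer: GRN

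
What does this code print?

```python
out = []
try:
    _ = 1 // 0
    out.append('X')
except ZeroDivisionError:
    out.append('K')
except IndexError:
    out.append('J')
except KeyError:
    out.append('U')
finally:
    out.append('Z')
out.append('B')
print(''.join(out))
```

Execution trace: 'K' (except ZeroDivisionError) → 'Z' (finally) → 'B' (after the try/except). Output: KZB

Answer: KZB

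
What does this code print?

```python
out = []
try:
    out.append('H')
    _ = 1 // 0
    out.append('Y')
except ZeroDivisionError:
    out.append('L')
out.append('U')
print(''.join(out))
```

Execution trace: 'H' (try body) → 'L' (except ZeroDivisionError) → 'U' (after the try/except). Output: HLU

Answer: HLU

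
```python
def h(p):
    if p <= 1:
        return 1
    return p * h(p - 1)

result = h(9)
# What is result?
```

h(9) = 9 * 8 * 7 * 6 * 5 * 4 * 3 * 2 * 1 = 362880

Answer: 362880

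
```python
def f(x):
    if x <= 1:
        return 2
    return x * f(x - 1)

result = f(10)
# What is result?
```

f(10) = 10 * 9 * 8 * 7 * 6 * 5 * 4 * 3 * 2 * 2 = 7257600

Answer: 7257600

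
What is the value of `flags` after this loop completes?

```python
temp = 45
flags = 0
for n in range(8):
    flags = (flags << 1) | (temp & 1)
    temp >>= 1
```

Reverse lowest 8 bits of 45
`flags` takes the values: 0 → 1 → 2 → 5 → 11 → 22 → 45 → 90 → 180

Answer: 180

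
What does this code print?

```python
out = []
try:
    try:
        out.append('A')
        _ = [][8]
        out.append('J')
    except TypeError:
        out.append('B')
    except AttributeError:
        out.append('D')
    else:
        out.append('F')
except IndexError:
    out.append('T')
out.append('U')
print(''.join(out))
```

Execution trace: 'A' (try body) → 'T' (outer except IndexError) → 'U' (after the try/except). Output: ATU

Answer: ATU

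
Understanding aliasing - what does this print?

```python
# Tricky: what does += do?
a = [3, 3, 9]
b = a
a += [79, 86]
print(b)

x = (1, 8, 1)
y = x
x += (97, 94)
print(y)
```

Key concept: += behavior differs for mutable vs immutable.
Step by step:
`a = [3, 3, 9]` → a = [3, 3, 9]
`b = a` → b = [3, 3, 9] (same object as a)
`a += [79, 86]` → a = [3, 3, 9, 79, 86] (same object as b); b = [3, 3, 9, 79, 86] (same object as a)
`print(b)` → prints [3, 3, 9, 79, 86]
`x = (1, 8, 1)` → x = (1, 8, 1)
`y = x` → y = (1, 8, 1)
`x += (97, 94)` → x = (1, 8, 1, 97, 94)
`print(y)` → prints (1, 8, 1)

Answer:
[3, 3, 9, 79, 86]
(1, 8, 1)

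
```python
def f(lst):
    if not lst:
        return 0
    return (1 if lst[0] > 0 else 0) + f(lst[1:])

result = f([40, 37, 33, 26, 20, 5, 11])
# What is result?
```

Count of positive elements in [40, 37, 33, 26, 20, 5, 11] = 7

Answer: 7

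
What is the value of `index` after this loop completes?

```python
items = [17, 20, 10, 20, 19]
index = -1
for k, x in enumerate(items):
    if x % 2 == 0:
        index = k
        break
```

First even number index in [17, 20, 10, 20, 19]
`index` takes the values: -1 → 1

Answer: 1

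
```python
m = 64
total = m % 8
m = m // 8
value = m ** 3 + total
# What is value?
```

Trace:
`m = 64` → m = 64
`total = m % 8` → total = 0
`m = m // 8` → m = 8
`value = m ** 3 + total` → value = 512
So value = 512

Answer: 512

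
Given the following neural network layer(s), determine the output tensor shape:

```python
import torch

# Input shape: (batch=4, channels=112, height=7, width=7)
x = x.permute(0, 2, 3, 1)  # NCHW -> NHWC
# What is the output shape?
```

Input: (4, 112, 7, 7) -> Output: (4, 7, 7, 112)

Answer: (4, 7, 7, 112)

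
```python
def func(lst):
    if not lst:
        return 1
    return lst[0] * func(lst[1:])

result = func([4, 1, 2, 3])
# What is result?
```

Product over [4, 1, 2, 3] = 4 * 1 * 2 * 3 = 24

Answer: 24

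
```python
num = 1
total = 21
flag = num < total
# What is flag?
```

Trace:
`num = 1` → num = 1
`total = 21` → total = 21
`flag = num < total` → flag = True
So flag = True

Answer: True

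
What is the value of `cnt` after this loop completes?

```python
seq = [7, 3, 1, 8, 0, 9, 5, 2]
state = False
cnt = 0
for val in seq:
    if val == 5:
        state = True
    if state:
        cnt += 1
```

Count elements after first 5 in [7, 3, 1, 8, 0, 9, 5, 2]
`cnt` takes the values: 0 → 1 → 2

Answer: 2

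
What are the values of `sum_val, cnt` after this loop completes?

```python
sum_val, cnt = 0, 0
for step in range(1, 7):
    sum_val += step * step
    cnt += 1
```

Sum of squares and count
`sum_val, cnt` takes the values: (0, 0) → (1, 0) → (1, 1) → (5, 1) → (5, 2) → (14, 2) → (14, 3) → (30, 3) → (30, 4) → (55, 4) → (55, 5) → (91, 5) → (91, 6)

Answer: 91, 6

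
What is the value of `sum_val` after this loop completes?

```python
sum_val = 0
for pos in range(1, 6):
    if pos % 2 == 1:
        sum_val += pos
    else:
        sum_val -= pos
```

Add odd, subtract even
`sum_val` takes the values: 0 → 1 → -1 → 2 → -2 → 3

Answer: 3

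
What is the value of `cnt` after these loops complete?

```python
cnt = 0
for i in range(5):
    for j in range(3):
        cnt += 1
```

5 * 3 = 15
`cnt` takes the values: 0 → 1 → 2 → 3 → 4 → 5 → 6 → 7 → 8 → 9 → 10 → 11 → 12 → 13 → 14 → 15

Answer: 15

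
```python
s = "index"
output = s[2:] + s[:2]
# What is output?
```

Trace:
`s = "index"` → s = 'index'
`output = s[2:] + s[:2]` → output = 'dexin'
So output = 'dexin'

Answer: 'dexin'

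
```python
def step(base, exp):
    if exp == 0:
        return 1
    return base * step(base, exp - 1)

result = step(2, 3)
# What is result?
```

step(2, 3) = 2 * 2 * 2 = 8

Answer: 8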